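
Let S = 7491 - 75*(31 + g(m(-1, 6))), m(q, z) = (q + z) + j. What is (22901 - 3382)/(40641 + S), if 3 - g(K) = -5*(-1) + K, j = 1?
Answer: 19519/46407 ≈ 0.42060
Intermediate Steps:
m(q, z) = 1 + q + z (m(q, z) = (q + z) + 1 = 1 + q + z)
g(K) = -2 - K (g(K) = 3 - (-5*(-1) + K) = 3 - (5 + K) = 3 + (-5 - K) = -2 - K)
S = 5766 (S = 7491 - 75*(31 + (-2 - (1 - 1 + 6))) = 7491 - 75*(31 + (-2 - 1*6)) = 7491 - 75*(31 + (-2 - 6)) = 7491 - 75*(31 - 8) = 7491 - 75*23 = 7491 - 1*1725 = 7491 - 1725 = 5766)
(22901 - 3382)/(40641 + S) = (22901 - 3382)/(40641 + 5766) = 19519/46407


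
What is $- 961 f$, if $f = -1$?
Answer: $961$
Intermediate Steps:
$- 961 f = \left(-961\right) \left(-1\right) = 961$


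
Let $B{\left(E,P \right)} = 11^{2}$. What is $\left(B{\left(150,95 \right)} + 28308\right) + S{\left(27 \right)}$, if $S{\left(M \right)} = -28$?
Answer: $28401$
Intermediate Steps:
$B{\left(E,P \right)} = 121$
$\left(B{\left(150,95 \right)} + 28308\right) + S{\left(27 \right)} = \left(121 + 28308\right) - 28 = 28429 - 28 = 28401$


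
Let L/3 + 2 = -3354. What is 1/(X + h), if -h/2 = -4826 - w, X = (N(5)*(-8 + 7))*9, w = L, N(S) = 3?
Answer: -1/10511 ≈ -9.5138e-5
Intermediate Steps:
L = -10068 (L = -6 + 3*(-3354) = -6 - 10062 = -10068)
w = -10068
X = -27 (X = (3*(-8 + 7))*9 = (3*(-1))*9 = -3*9 = -27)
h = -10484 (h = -2*(-4826 - 1*(-10068)) = -2*(-4826 + 10068) = -2*5242 = -10484)
1/(X + h) = 1/(-27 - 10484) = 1/(-10511) = -1/10511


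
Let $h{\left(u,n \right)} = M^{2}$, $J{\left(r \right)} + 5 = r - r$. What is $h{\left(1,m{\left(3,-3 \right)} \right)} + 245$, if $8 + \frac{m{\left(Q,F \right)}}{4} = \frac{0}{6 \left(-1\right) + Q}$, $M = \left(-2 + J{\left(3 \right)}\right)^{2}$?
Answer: $2646$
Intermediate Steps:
$J{\left(r \right)} = -5$ ($J{\left(r \right)} = -5 + \left(r - r\right) = -5 + 0 = -5$)
$M = 49$ ($M = \left(-2 - 5\right)^{2} = \left(-7\right)^{2} = 49$)
$m{\left(Q,F \right)} = -32$ ($m{\left(Q,F \right)} = -32 + 4 \frac{0}{6 \left(-1\right) + Q} = -32 + 4 \frac{0}{-6 + Q} = -32 + 4 \cdot 0 = -32 + 0 = -32$)
$h{\left(u,n \right)} = 2401$ ($h{\left(u,n \right)} = 49^{2} = 2401$)
$h{\left(1,m{\left(3,-3 \right)} \right)} + 245 = 2401 + 245 = 2646$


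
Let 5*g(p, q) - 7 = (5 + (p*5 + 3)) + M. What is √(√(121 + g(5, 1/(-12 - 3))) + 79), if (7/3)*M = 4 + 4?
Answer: √(96775 + 35*√158865)/35 ≈ 9.5073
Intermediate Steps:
M = 24/7 (M = 3*(4 + 4)/7 = (3/7)*8 = 24/7 ≈ 3.4286)
g(p, q) = 129/35 + p (g(p, q) = 7/5 + ((5 + (p*5 + 3)) + 24/7)/5 = 7/5 + ((5 + (5*p + 3)) + 24/7)/5 = 7/5 + ((5 + (3 + 5*p)) + 24/7)/5 = 7/5 + ((8 + 5*p) + 24/7)/5 = 7/5 + (80/7 + 5*p)/5 = 7/5 + (16/7 + p) = 129/35 + p)
√(√(121 + g(5, 1/(-12 - 3))) + 79) = √(√(121 + (129/35 + 5)) + 79) = √(√(121 + 304/35) + 79) = √(√(4539/35) + 79) = √(√158865/35 + 79) = √(79 + √158865/35)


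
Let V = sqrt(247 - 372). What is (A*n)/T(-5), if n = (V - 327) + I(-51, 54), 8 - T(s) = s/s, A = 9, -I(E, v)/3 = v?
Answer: -4401/7 + 45*I*sqrt(5)/7 ≈ -628.71 + 14.375*I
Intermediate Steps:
I(E, v) = -3*v
V = 5*I*sqrt(5) (V = sqrt(-125) = 5*I*sqrt(5) ≈ 11.18*I)
T(s) = 7 (T(s) = 8 - s/s = 8 - 1*1 = 8 - 1 = 7)
n = -489 + 5*I*sqrt(5) (n = (5*I*sqrt(5) - 327) - 3*54 = (-327 + 5*I*sqrt(5)) - 162 = -489 + 5*I*sqrt(5) ≈ -489.0 + 11.18*I)
(A*n)/T(-5) = (9*(-489 + 5*I*sqrt(5)))/7 = (-4401 + 45*I*sqrt(5))*(1/7) = -4401/7 + 45*I*sqrt(5)/7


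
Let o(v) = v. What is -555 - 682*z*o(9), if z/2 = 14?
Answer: -172419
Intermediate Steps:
z = 28 (z = 2*14 = 28)
-555 - 682*z*o(9) = -555 - 19096*9 = -555 - 682*252 = -555 - 171864 = -172419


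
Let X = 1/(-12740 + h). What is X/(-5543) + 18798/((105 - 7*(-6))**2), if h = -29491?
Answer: 69846933161/80291646519 ≈ 0.86992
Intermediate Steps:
X = -1/42231 (X = 1/(-12740 - 29491) = 1/(-42231) = -1/42231 ≈ -2.3679e-5)
X/(-5543) + 18798/((105 - 7*(-6))**2) = -1/42231/(-5543) + 18798/((105 - 7*(-6))**2) = -1/42231*(-1/5543) + 18798/((105 + 42)**2) = 1/234086433 + 18798/(147**2) = 1/234086433 + 18798/21609 = 1/234086433 + 18798*(1/21609) = 1/234086433 + 6266/7203 = 69846933161/80291646519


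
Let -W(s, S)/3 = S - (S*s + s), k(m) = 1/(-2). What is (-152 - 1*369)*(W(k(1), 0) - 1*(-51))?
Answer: -51579/2 ≈ -25790.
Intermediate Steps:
k(m) = -½
W(s, S) = -3*S + 3*s + 3*S*s (W(s, S) = -3*(S - (S*s + s)) = -3*(S - (s + S*s)) = -3*(S + (-s - S*s)) = -3*(S - s - S*s) = -3*S + 3*s + 3*S*s)
(-152 - 1*369)*(W(k(1), 0) - 1*(-51)) = (-152 - 1*369)*((-3*0 + 3*(-½) + 3*0*(-½)) - 1*(-51)) = (-152 - 369)*((0 - 3/2 + 0) + 51) = -521*(-3/2 + 51) = -521*99/2 = -51579/2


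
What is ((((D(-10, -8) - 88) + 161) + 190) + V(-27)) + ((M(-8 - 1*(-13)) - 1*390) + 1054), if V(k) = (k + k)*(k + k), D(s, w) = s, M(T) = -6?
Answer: 3827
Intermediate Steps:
V(k) = 4*k² (V(k) = (2*k)*(2*k) = 4*k²)
((((D(-10, -8) - 88) + 161) + 190) + V(-27)) + ((M(-8 - 1*(-13)) - 1*390) + 1054) = ((((-10 - 88) + 161) + 190) + 4*(-27)²) + ((-6 - 1*390) + 1054) = (((-98 + 161) + 190) + 4*729) + ((-6 - 390) + 1054) = ((63 + 190) + 2916) + (-396 + 1054) = (253 + 2916) + 658 = 3169 + 658 = 3827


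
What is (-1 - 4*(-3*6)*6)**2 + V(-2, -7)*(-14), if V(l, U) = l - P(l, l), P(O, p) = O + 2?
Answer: 185789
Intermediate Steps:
P(O, p) = 2 + O
V(l, U) = -2 (V(l, U) = l - (2 + l) = l + (-2 - l) = -2)
(-1 - 4*(-3*6)*6)**2 + V(-2, -7)*(-14) = (-1 - 4*(-3*6)*6)**2 - 2*(-14) = (-1 - (-72)*6)**2 + 28 = (-1 - 4*(-108))**2 + 28 = (-1 + 432)**2 + 28 = 431**2 + 28 = 185761 + 28 = 185789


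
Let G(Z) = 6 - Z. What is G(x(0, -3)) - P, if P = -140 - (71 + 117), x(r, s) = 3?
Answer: 331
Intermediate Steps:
P = -328 (P = -140 - 1*188 = -140 - 188 = -328)
G(x(0, -3)) - P = (6 - 1*3) - 1*(-328) = (6 - 3) + 328 = 3 + 328 = 331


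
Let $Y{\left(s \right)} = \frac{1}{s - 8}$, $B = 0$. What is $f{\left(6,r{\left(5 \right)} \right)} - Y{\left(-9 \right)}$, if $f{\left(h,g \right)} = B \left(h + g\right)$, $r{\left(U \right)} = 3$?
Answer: $\frac{1}{17} \approx 0.058824$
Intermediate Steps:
$Y{\left(s \right)} = \frac{1}{-8 + s}$
$f{\left(h,g \right)} = 0$ ($f{\left(h,g \right)} = 0 \left(h + g\right) = 0 \left(g + h\right) = 0$)
$f{\left(6,r{\left(5 \right)} \right)} - Y{\left(-9 \right)} = 0 - \frac{1}{-8 - 9} = 0 - \frac{1}{-17} = 0 - - \frac{1}{17} = 0 + \frac{1}{17} = \frac{1}{17}$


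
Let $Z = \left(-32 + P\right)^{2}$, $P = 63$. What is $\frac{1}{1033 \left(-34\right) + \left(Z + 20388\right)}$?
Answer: $- \frac{1}{13773} \approx -7.2606 \cdot 10^{-5}$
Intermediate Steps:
$Z = 961$ ($Z = \left(-32 + 63\right)^{2} = 31^{2} = 961$)
$\frac{1}{1033 \left(-34\right) + \left(Z + 20388\right)} = \frac{1}{1033 \left(-34\right) + \left(961 + 20388\right)} = \frac{1}{-35122 + 21349} = \frac{1}{-13773} = - \frac{1}{13773}$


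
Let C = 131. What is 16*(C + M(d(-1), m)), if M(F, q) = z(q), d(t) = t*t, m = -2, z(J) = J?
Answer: 2064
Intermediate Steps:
d(t) = t²
M(F, q) = q
16*(C + M(d(-1), m)) = 16*(131 - 2) = 16*129 = 2064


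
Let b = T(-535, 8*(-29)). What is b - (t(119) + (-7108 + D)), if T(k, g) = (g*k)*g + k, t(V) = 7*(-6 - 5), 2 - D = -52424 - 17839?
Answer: -28859455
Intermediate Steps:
D = 70265 (D = 2 - (-52424 - 17839) = 2 - 1*(-70263) = 2 + 70263 = 70265)
t(V) = -77 (t(V) = 7*(-11) = -77)
T(k, g) = k + k*g² (T(k, g) = k*g² + k = k + k*g²)
b = -28796375 (b = -535*(1 + (8*(-29))²) = -535*(1 + (-232)²) = -535*(1 + 53824) = -535*53825 = -28796375)
b - (t(119) + (-7108 + D)) = -28796375 - (-77 + (-7108 + 70265)) = -28796375 - (-77 + 63157) = -28796375 - 1*63080 = -28796375 - 63080 = -28859455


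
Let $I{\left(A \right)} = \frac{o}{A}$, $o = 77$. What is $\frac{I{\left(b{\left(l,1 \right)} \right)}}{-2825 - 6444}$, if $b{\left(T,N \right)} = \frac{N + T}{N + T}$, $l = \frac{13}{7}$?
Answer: $- \frac{77}{9269} \approx -0.0083073$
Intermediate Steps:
$l = \frac{13}{7}$ ($l = 13 \cdot \frac{1}{7} = \frac{13}{7} \approx 1.8571$)
$b{\left(T,N \right)} = 1$
$I{\left(A \right)} = \frac{77}{A}$
$\frac{I{\left(b{\left(l,1 \right)} \right)}}{-2825 - 6444} = \frac{77 \cdot 1^{-1}}{-2825 - 6444} = \frac{77 \cdot 1}{-2825 - 6444} = \frac{77}{-9269} = 77 \left(- \frac{1}{9269}\right) = - \frac{77}{9269}$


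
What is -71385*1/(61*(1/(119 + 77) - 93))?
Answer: 13991460/1111847 ≈ 12.584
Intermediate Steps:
-71385*1/(61*(1/(119 + 77) - 93)) = -71385*1/(61*(1/196 - 93)) = -71385/((-18227/196*61)) = -71385/(-1111847/196) = -71385*(-196/1111847) = 13991460/1111847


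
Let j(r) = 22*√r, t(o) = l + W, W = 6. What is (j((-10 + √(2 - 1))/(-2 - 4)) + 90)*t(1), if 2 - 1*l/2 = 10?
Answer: -900 - 110*√6 ≈ -1169.4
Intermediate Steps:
l = -16 (l = 4 - 2*10 = 4 - 20 = -16)
t(o) = -10 (t(o) = -16 + 6 = -10)
(j((-10 + √(2 - 1))/(-2 - 4)) + 90)*t(1) = (22*√((-10 + √(2 - 1))/(-2 - 4)) + 90)*(-10) = (22*√((-10 + √1)/(-6)) + 90)*(-10) = (22*√((-10 + 1)*(-⅙)) + 90)*(-10) = (22*√(-9*(-⅙)) + 90)*(-10) = (22*√(3/2) + 90)*(-10) = (22*(√6/2) + 90)*(-10) = (11*√6 + 90)*(-10) = (90 + 11*√6)*(-10) = -900 - 110*√6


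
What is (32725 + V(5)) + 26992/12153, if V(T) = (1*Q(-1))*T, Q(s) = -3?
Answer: 397551622/12153 ≈ 32712.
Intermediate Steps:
V(T) = -3*T (V(T) = (1*(-3))*T = -3*T)
(32725 + V(5)) + 26992/12153 = (32725 - 3*5) + 26992/12153 = (32725 - 15) + 26992*(1/12153) = 32710 + 26992/12153 = 397551622/12153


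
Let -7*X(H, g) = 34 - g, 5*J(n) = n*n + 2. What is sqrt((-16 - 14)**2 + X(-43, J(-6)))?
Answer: 2*sqrt(274470)/35 ≈ 29.937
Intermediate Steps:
J(n) = 2/5 + n**2/5 (J(n) = (n*n + 2)/5 = (n**2 + 2)/5 = (2 + n**2)/5 = 2/5 + n**2/5)
X(H, g) = -34/7 + g/7 (X(H, g) = -(34 - g)/7 = -34/7 + g/7)
sqrt((-16 - 14)**2 + X(-43, J(-6))) = sqrt((-16 - 14)**2 + (-34/7 + (2/5 + (1/5)*(-6)**2)/7)) = sqrt((-30)**2 + (-34/7 + (2/5 + (1/5)*36)/7)) = sqrt(900 + (-34/7 + (2/5 + 36/5)/7)) = sqrt(900 + (-34/7 + (1/7)*(38/5))) = sqrt(900 + (-34/7 + 38/35)) = sqrt(900 - 132/35) = sqrt(31368/35) = 2*sqrt(274470)/35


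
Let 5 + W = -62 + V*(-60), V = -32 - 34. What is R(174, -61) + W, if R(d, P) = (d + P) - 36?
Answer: 3970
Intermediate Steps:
V = -66
R(d, P) = -36 + P + d (R(d, P) = (P + d) - 36 = -36 + P + d)
W = 3893 (W = -5 + (-62 - 66*(-60)) = -5 + (-62 + 3960) = -5 + 3898 = 3893)
R(174, -61) + W = (-36 - 61 + 174) + 3893 = 77 + 3893 = 3970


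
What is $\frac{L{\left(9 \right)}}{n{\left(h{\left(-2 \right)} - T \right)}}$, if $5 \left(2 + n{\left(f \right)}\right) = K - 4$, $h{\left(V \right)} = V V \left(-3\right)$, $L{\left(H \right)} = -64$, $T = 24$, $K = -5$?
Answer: $\frac{320}{19} \approx 16.842$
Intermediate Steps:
$h{\left(V \right)} = - 3 V^{2}$ ($h{\left(V \right)} = V^{2} \left(-3\right) = - 3 V^{2}$)
$n{\left(f \right)} = - \frac{19}{5}$ ($n{\left(f \right)} = -2 + \frac{-5 - 4}{5} = -2 + \frac{1}{5} \left(-9\right) = -2 - \frac{9}{5} = - \frac{19}{5}$)
$\frac{L{\left(9 \right)}}{n{\left(h{\left(-2 \right)} - T \right)}} = - \frac{64}{- \frac{19}{5}} = \left(-64\right) \left(- \frac{5}{19}\right) = \frac{320}{19}$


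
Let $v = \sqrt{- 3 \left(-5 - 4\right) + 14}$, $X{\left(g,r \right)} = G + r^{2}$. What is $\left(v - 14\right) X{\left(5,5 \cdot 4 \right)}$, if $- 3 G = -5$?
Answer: $- \frac{16870}{3} + \frac{1205 \sqrt{41}}{3} \approx -3051.4$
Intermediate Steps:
$G = \frac{5}{3}$ ($G = \left(- \frac{1}{3}\right) \left(-5\right) = \frac{5}{3} \approx 1.6667$)
$X{\left(g,r \right)} = \frac{5}{3} + r^{2}$
$v = \sqrt{41}$ ($v = \sqrt{\left(-3\right) \left(-9\right) + 14} = \sqrt{27 + 14} = \sqrt{41} \approx 6.4031$)
$\left(v - 14\right) X{\left(5,5 \cdot 4 \right)} = \left(\sqrt{41} - 14\right) \left(\frac{5}{3} + \left(5 \cdot 4\right)^{2}\right) = \left(-14 + \sqrt{41}\right) \left(\frac{5}{3} + 20^{2}\right) = \left(-14 + \sqrt{41}\right) \left(\frac{5}{3} + 400\right) = \left(-14 + \sqrt{41}\right) \frac{1205}{3} = - \frac{16870}{3} + \frac{1205 \sqrt{41}}{3}$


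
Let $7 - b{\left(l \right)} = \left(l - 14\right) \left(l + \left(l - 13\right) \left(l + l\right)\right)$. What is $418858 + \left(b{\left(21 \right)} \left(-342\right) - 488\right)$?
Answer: $1270634$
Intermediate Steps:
$b{\left(l \right)} = 7 - \left(-14 + l\right) \left(l + 2 l \left(-13 + l\right)\right)$ ($b{\left(l \right)} = 7 - \left(l - 14\right) \left(l + \left(l - 13\right) \left(l + l\right)\right) = 7 - \left(-14 + l\right) \left(l + \left(-13 + l\right) 2 l\right) = 7 - \left(-14 + l\right) \left(l + 2 l \left(-13 + l\right)\right)$)
$418858 + \left(b{\left(21 \right)} \left(-342\right) - 488\right) = 418858 - \left(488 - \left(7 - 7350 - 2 \cdot 21^{3} + 53 \cdot 21^{2}\right) \left(-342\right)\right) = 418858 - \left(488 - \left(7 - 7350 - 18522 + 53 \cdot 441\right) \left(-342\right)\right) = 418858 - \left(488 - \left(7 - 7350 - 18522 + 23373\right) \left(-342\right)\right) = 418858 - -851776 = 418858 + \left(852264 - 488\right) = 418858 + 851776 = 1270634$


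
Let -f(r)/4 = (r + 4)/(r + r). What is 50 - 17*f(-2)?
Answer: 16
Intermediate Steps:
f(r) = -2*(4 + r)/r (f(r) = -4*(r + 4)/(r + r) = -4*(4 + r)/(2*r) = -4*(4 + r)*1/(2*r) = -2*(4 + r)/r)
50 - 17*f(-2) = 50 - 17*(-2 - 8/(-2)) = 50 - 17*(-2 - 8*(-1/2)) = 50 - 17*(-2 + 4) = 50 - 17*2 = 50 - 34 = 16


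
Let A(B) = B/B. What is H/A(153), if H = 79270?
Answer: 79270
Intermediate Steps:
A(B) = 1
H/A(153) = 79270/1 = 79270*1 = 79270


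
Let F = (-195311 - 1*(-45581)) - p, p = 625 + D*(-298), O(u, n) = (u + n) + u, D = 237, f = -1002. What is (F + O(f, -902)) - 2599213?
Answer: -2681848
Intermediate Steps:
O(u, n) = n + 2*u (O(u, n) = (n + u) + u = n + 2*u)
p = -70001 (p = 625 + 237*(-298) = 625 - 70626 = -70001)
F = -79729 (F = (-195311 - 1*(-45581)) - 1*(-70001) = (-195311 + 45581) + 70001 = -149730 + 70001 = -79729)
(F + O(f, -902)) - 2599213 = (-79729 + (-902 + 2*(-1002))) - 2599213 = (-79729 + (-902 - 2004)) - 2599213 = (-79729 - 2906) - 2599213 = -82635 - 2599213 = -2681848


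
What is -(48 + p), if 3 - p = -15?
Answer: -66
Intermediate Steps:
p = 18 (p = 3 - 1*(-15) = 3 + 15 = 18)
-(48 + p) = -(48 + 18) = -1*66 = -66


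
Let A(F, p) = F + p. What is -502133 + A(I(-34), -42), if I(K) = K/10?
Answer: -2510892/5 ≈ -5.0218e+5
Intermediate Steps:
I(K) = K/10 (I(K) = K*(⅒) = K/10)
-502133 + A(I(-34), -42) = -502133 + ((⅒)*(-34) - 42) = -502133 + (-17/5 - 42) = -502133 - 227/5 = -2510892/5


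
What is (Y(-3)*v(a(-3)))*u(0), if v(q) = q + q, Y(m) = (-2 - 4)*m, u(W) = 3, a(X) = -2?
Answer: -216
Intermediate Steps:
Y(m) = -6*m
v(q) = 2*q
(Y(-3)*v(a(-3)))*u(0) = ((-6*(-3))*(2*(-2)))*3 = (18*(-4))*3 = -72*3 = -216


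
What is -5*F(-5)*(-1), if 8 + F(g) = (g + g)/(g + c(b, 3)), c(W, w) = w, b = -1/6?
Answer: -15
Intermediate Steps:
b = -⅙ (b = -1*⅙ = -⅙ ≈ -0.16667)
F(g) = -8 + 2*g/(3 + g) (F(g) = -8 + (g + g)/(g + 3) = -8 + (2*g)/(3 + g) = -8 + 2*g/(3 + g))
-5*F(-5)*(-1) = -30*(-4 - 1*(-5))/(3 - 5)*(-1) = -30*(-4 + 5)/(-2)*(-1) = -30*(-1)/2*(-1) = -5*(-3)*(-1) = 15*(-1) = -15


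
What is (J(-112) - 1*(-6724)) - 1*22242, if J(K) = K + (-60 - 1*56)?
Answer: -15746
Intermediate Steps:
J(K) = -116 + K (J(K) = K + (-60 - 56) = K - 116 = -116 + K)
(J(-112) - 1*(-6724)) - 1*22242 = ((-116 - 112) - 1*(-6724)) - 1*22242 = (-228 + 6724) - 22242 = 6496 - 22242 = -15746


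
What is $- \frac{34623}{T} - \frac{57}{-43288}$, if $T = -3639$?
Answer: $\frac{499655949}{52508344} \approx 9.5157$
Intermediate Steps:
$- \frac{34623}{T} - \frac{57}{-43288} = - \frac{34623}{-3639} - \frac{57}{-43288} = \left(-34623\right) \left(- \frac{1}{3639}\right) - - \frac{57}{43288} = \frac{11541}{1213} + \frac{57}{43288} = \frac{499655949}{52508344}$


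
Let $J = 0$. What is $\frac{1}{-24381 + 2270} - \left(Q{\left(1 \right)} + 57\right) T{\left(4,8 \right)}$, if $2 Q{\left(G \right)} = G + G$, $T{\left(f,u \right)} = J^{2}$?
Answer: $- \frac{1}{22111} \approx -4.5226 \cdot 10^{-5}$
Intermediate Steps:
$T{\left(f,u \right)} = 0$ ($T{\left(f,u \right)} = 0^{2} = 0$)
$Q{\left(G \right)} = G$ ($Q{\left(G \right)} = \frac{G + G}{2} = \frac{2 G}{2} = G$)
$\frac{1}{-24381 + 2270} - \left(Q{\left(1 \right)} + 57\right) T{\left(4,8 \right)} = \frac{1}{-24381 + 2270} - \left(1 + 57\right) 0 = \frac{1}{-22111} - 58 \cdot 0 = - \frac{1}{22111} - 0 = - \frac{1}{22111} + 0 = - \frac{1}{22111}$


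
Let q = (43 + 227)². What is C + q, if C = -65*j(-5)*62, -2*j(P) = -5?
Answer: 62825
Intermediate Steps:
j(P) = 5/2 (j(P) = -½*(-5) = 5/2)
q = 72900 (q = 270² = 72900)
C = -10075 (C = -65*5/2*62 = -325/2*62 = -10075)
C + q = -10075 + 72900 = 62825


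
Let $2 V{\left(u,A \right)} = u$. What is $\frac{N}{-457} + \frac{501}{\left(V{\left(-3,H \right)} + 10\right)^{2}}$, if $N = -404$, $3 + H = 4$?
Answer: $\frac{1032584}{132073} \approx 7.8183$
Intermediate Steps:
$H = 1$ ($H = -3 + 4 = 1$)
$V{\left(u,A \right)} = \frac{u}{2}$
$\frac{N}{-457} + \frac{501}{\left(V{\left(-3,H \right)} + 10\right)^{2}} = - \frac{404}{-457} + \frac{501}{\left(\frac{1}{2} \left(-3\right) + 10\right)^{2}} = \left(-404\right) \left(- \frac{1}{457}\right) + \frac{501}{\left(- \frac{3}{2} + 10\right)^{2}} = \frac{404}{457} + \frac{501}{\left(\frac{17}{2}\right)^{2}} = \frac{404}{457} + \frac{501}{\frac{289}{4}} = \frac{404}{457} + 501 \cdot \frac{4}{289} = \frac{404}{457} + \frac{2004}{289} = \frac{1032584}{132073}$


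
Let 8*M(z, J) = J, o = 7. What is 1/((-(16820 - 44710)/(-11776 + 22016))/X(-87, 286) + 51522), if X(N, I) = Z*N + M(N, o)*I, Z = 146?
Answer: 12750592/656935998235 ≈ 1.9409e-5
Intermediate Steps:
M(z, J) = J/8
X(N, I) = 146*N + 7*I/8 (X(N, I) = 146*N + ((⅛)*7)*I = 146*N + 7*I/8)
1/((-(16820 - 44710)/(-11776 + 22016))/X(-87, 286) + 51522) = 1/((-(16820 - 44710)/(-11776 + 22016))/(146*(-87) + (7/8)*286) + 51522) = 1/((-(-27890)/10240)/(-12702 + 1001/4) + 51522) = 1/((-(-27890)/10240)/(-49807/4) + 51522) = 1/(-1*(-2789/1024)*(-4/49807) + 51522) = 1/((2789/1024)*(-4/49807) + 51522) = 1/(-2789/12750592 + 51522) = 1/(656935998235/12750592) = 12750592/656935998235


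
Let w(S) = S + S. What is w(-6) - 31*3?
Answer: -105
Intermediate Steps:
w(S) = 2*S
w(-6) - 31*3 = 2*(-6) - 31*3 = -12 - 93 = -105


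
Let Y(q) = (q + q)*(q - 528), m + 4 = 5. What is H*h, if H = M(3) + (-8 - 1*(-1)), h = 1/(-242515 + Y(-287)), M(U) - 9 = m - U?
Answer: 0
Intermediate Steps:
m = 1 (m = -4 + 5 = 1)
M(U) = 10 - U (M(U) = 9 + (1 - U) = 10 - U)
Y(q) = 2*q*(-528 + q) (Y(q) = (2*q)*(-528 + q) = 2*q*(-528 + q))
h = 1/225295 (h = 1/(-242515 + 2*(-287)*(-528 - 287)) = 1/(-242515 + 2*(-287)*(-815)) = 1/(-242515 + 467810) = 1/225295 ≈ 4.4386e-6)
H = 0 (H = (10 - 1*3) + (-8 - 1*(-1)) = (10 - 3) + (-8 + 1) = 7 - 7 = 0)
H*h = 0*(1/225295) = 0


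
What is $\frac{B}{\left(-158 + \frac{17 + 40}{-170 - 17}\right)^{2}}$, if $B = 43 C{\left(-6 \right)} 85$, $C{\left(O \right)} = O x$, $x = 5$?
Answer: $- \frac{3834350850}{876337609} \approx -4.3754$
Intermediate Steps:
$C{\left(O \right)} = 5 O$ ($C{\left(O \right)} = O 5 = 5 O$)
$B = -109650$ ($B = 43 \cdot 5 \left(-6\right) 85 = 43 \left(-30\right) 85 = \left(-1290\right) 85 = -109650$)
$\frac{B}{\left(-158 + \frac{17 + 40}{-170 - 17}\right)^{2}} = - \frac{109650}{\left(-158 + \frac{17 + 40}{-170 - 17}\right)^{2}} = - \frac{109650}{\left(-158 + \frac{57}{-187}\right)^{2}} = - \frac{109650}{\left(-158 + 57 \left(- \frac{1}{187}\right)\right)^{2}} = - \frac{109650}{\left(-158 - \frac{57}{187}\right)^{2}} = - \frac{109650}{\left(- \frac{29603}{187}\right)^{2}} = - \frac{109650}{\frac{876337609}{34969}} = \left(-109650\right) \frac{34969}{876337609} = - \frac{3834350850}{876337609}$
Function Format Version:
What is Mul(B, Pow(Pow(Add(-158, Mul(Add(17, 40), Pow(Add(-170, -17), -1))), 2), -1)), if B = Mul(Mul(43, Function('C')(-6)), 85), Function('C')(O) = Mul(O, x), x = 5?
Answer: Rational(-3834350850, 876337609) ≈ -4.3754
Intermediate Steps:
Function('C')(O) = Mul(5, O) (Function('C')(O) = Mul(O, 5) = Mul(5, O))
B = -109650 (B = Mul(Mul(43, Mul(5, -6)), 85) = Mul(Mul(43, -30), 85) = Mul(-1290, 85) = -109650)
Mul(B, Pow(Pow(Add(-158, Mul(Add(17, 40), Pow(Add(-170, -17), -1))), 2), -1)) = Mul(-109650, Pow(Pow(Add(-158, Mul(Add(17, 40), Pow(Add(-170, -17), -1))), 2), -1)) = Mul(-109650, Pow(Pow(Add(-158, Mul(57, Pow(-187, -1))), 2), -1)) = Mul(-109650, Pow(Pow(Add(-158, Mul(57, Rational(-1, 187))), 2), -1)) = Mul(-109650, Pow(Pow(Add(-158, Rational(-57, 187)), 2), -1)) = Mul(-109650, Pow(Pow(Rational(-29603, 187), 2), -1)) = Mul(-109650, Pow(Rational(876337609, 34969), -1)) = Mul(-109650, Rational(34969, 876337609)) = Rational(-3834350850, 876337609)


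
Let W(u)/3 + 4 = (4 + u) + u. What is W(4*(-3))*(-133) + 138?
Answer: 9714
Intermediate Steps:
W(u) = 6*u (W(u) = -12 + 3*((4 + u) + u) = -12 + 3*(4 + 2*u) = -12 + (12 + 6*u) = 6*u)
W(4*(-3))*(-133) + 138 = (6*(4*(-3)))*(-133) + 138 = (6*(-12))*(-133) + 138 = -72*(-133) + 138 = 9576 + 138 = 9714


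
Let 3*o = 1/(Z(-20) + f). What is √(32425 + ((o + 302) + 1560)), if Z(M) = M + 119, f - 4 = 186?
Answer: 7*√1820010/51 ≈ 185.17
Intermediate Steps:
f = 190 (f = 4 + 186 = 190)
Z(M) = 119 + M
o = 1/867 (o = 1/(3*((119 - 20) + 190)) = 1/(3*(99 + 190)) = (⅓)/289 = (⅓)*(1/289) = 1/867 ≈ 0.0011534)
√(32425 + ((o + 302) + 1560)) = √(32425 + ((1/867 + 302) + 1560)) = √(32425 + (261835/867 + 1560)) = √(32425 + 1614355/867) = √(29726830/867) = 7*√1820010/51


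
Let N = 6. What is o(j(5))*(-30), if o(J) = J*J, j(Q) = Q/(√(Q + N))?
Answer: -750/11 ≈ -68.182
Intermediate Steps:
j(Q) = Q/√(6 + Q) (j(Q) = Q/(√(Q + 6)) = Q/(√(6 + Q)) = Q/√(6 + Q))
o(J) = J²
o(j(5))*(-30) = (5/√(6 + 5))²*(-30) = (5/√11)²*(-30) = (5*(√11/11))²*(-30) = (5*√11/11)²*(-30) = (25/11)*(-30) = -750/11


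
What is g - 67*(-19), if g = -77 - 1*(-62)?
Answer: 1258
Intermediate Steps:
g = -15 (g = -77 + 62 = -15)
g - 67*(-19) = -15 - 67*(-19) = -15 + 1273 = 1258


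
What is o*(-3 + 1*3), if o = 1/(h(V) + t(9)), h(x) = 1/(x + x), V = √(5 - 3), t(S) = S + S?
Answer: 0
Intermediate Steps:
t(S) = 2*S
V = √2 ≈ 1.4142
h(x) = 1/(2*x)
o = 1/(18 + √2/4) (o = 1/(1/(2*(√2)) + 2*9) = 1/((√2/2)/2 + 18) = 1/(√2/4 + 18) = 1/(18 + √2/4) ≈ 0.054485)
o*(-3 + 1*3) = (144/2591 - 2*√2/2591)*(-3 + 1*3) = (144/2591 - 2*√2/2591)*(-3 + 3) = (144/2591 - 2*√2/2591)*0 = 0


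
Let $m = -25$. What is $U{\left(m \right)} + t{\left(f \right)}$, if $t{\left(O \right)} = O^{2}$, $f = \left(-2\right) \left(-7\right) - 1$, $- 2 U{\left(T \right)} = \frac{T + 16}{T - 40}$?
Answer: $\frac{21961}{130} \approx 168.93$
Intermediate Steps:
$U{\left(T \right)} = - \frac{16 + T}{2 \left(-40 + T\right)}$ ($U{\left(T \right)} = - \frac{\left(T + 16\right) \frac{1}{T - 40}}{2} = - \frac{\left(16 + T\right) \frac{1}{-40 + T}}{2} = - \frac{\frac{1}{-40 + T} \left(16 + T\right)}{2} = - \frac{16 + T}{2 \left(-40 + T\right)}$)
$f = 13$ ($f = 14 - 1 = 13$)
$U{\left(m \right)} + t{\left(f \right)} = \frac{-16 - -25}{2 \left(-40 - 25\right)} + 13^{2} = \frac{-16 + 25}{2 \left(-65\right)} + 169 = \frac{1}{2} \left(- \frac{1}{65}\right) 9 + 169 = - \frac{9}{130} + 169 = \frac{21961}{130}$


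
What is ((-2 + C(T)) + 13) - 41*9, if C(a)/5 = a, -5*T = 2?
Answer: -360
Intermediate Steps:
T = -⅖ (T = -⅕*2 = -⅖ ≈ -0.40000)
C(a) = 5*a
((-2 + C(T)) + 13) - 41*9 = ((-2 + 5*(-⅖)) + 13) - 41*9 = ((-2 - 2) + 13) - 369 = (-4 + 13) - 369 = 9 - 369 = -360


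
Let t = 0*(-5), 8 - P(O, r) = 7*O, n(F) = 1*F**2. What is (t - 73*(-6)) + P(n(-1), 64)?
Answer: 439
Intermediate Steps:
n(F) = F**2
P(O, r) = 8 - 7*O
t = 0
(t - 73*(-6)) + P(n(-1), 64) = (0 - 73*(-6)) + (8 - 7*(-1)**2) = (0 + 438) + (8 - 7*1) = 438 + (8 - 7) = 438 + 1 = 439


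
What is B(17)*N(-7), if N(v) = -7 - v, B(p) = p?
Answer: 0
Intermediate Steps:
B(17)*N(-7) = 17*(-7 - 1*(-7)) = 17*(-7 + 7) = 17*0 = 0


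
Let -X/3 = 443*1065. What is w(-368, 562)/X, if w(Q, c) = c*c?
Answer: -315844/1415385 ≈ -0.22315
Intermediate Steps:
w(Q, c) = c**2
X = -1415385 (X = -1329*1065 = -3*471795 = -1415385)
w(-368, 562)/X = 562**2/(-1415385) = 315844*(-1/1415385) = -315844/1415385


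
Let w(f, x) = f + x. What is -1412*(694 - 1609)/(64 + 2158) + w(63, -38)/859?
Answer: 554933185/954349 ≈ 581.48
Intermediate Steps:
-1412*(694 - 1609)/(64 + 2158) + w(63, -38)/859 = -1412*(694 - 1609)/(64 + 2158) + (63 - 38)/859 = -1412/(2222/(-915)) + 25*(1/859) = -1412/(2222*(-1/915)) + 25/859 = -1412/(-2222/915) + 25/859 = -1412*(-915/2222) + 25/859 = 645990/1111 + 25/859 = 554933185/954349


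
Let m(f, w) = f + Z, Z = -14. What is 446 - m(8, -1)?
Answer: 452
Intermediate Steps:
m(f, w) = -14 + f (m(f, w) = f - 14 = -14 + f)
446 - m(8, -1) = 446 - (-14 + 8) = 446 - 1*(-6) = 446 + 6 = 452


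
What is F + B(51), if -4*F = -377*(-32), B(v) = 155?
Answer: -2861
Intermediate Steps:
F = -3016 (F = -(-377)*(-32)/4 = -¼*12064 = -3016)
F + B(51) = -3016 + 155 = -2861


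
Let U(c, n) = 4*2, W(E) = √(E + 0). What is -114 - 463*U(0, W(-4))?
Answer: -3818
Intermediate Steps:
W(E) = √E
U(c, n) = 8
-114 - 463*U(0, W(-4)) = -114 - 463*8 = -114 - 3704 = -3818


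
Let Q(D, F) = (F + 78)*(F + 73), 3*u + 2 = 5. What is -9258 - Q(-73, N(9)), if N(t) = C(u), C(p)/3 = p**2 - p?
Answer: -14952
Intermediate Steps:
u = 1 (u = -2/3 + (1/3)*5 = -2/3 + 5/3 = 1)
C(p) = -3*p + 3*p**2 (C(p) = 3*(p**2 - p) = -3*p + 3*p**2)
N(t) = 0 (N(t) = 3*1*(-1 + 1) = 3*1*0 = 0)
Q(D, F) = (73 + F)*(78 + F) (Q(D, F) = (78 + F)*(73 + F) = (73 + F)*(78 + F))
-9258 - Q(-73, N(9)) = -9258 - (5694 + 0**2 + 151*0) = -9258 - (5694 + 0 + 0) = -9258 - 1*5694 = -9258 - 5694 = -14952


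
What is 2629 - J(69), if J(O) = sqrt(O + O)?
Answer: 2629 - sqrt(138) ≈ 2617.3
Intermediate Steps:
J(O) = sqrt(2)*sqrt(O) (J(O) = sqrt(2*O) = sqrt(2)*sqrt(O))
2629 - J(69) = 2629 - sqrt(2)*sqrt(69) = 2629 - sqrt(138)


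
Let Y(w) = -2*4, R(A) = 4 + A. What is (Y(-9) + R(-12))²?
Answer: 256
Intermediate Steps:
Y(w) = -8
(Y(-9) + R(-12))² = (-8 + (4 - 12))² = (-8 - 8)² = (-16)² = 256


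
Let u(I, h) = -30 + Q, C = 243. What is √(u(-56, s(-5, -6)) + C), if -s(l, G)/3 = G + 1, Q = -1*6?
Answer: 3*√23 ≈ 14.387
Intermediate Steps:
Q = -6
s(l, G) = -3 - 3*G (s(l, G) = -3*(G + 1) = -3*(1 + G) = -3 - 3*G)
u(I, h) = -36 (u(I, h) = -30 - 6 = -36)
√(u(-56, s(-5, -6)) + C) = √(-36 + 243) = √207 = 3*√23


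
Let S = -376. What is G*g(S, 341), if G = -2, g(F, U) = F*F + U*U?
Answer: -515314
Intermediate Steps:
g(F, U) = F**2 + U**2
G*g(S, 341) = -2*((-376)**2 + 341**2) = -2*(141376 + 116281) = -2*257657 = -515314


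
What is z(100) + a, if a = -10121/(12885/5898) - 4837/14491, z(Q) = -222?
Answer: -302178064531/62238845 ≈ -4855.1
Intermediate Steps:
a = -288361040941/62238845 (a = -10121/(12885*(1/5898)) - 4837*1/14491 = -10121/4295/1966 - 4837/14491 = -10121*1966/4295 - 4837/14491 = -19897886/4295 - 4837/14491 = -288361040941/62238845 ≈ -4633.1)
z(100) + a = -222 - 288361040941/62238845 = -302178064531/62238845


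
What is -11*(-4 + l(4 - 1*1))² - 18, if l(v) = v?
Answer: -29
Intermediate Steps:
-11*(-4 + l(4 - 1*1))² - 18 = -11*(-4 + (4 - 1*1))² - 18 = -11*(-4 + (4 - 1))² - 18 = -11*(-4 + 3)² - 18 = -11*(-1)² - 18 = -11*1 - 18 = -11 - 18 = -29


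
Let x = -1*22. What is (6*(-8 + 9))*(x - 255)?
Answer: -1662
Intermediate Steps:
x = -22
(6*(-8 + 9))*(x - 255) = (6*(-8 + 9))*(-22 - 255) = (6*1)*(-277) = 6*(-277) = -1662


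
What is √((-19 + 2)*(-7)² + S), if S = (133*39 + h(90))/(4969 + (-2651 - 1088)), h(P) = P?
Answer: I*√139306110/410 ≈ 28.787*I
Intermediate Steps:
S = 1759/410 (S = (133*39 + 90)/(4969 + (-2651 - 1088)) = (5187 + 90)/(4969 - 3739) = 5277/1230 = 5277*(1/1230) = 1759/410 ≈ 4.2902)
√((-19 + 2)*(-7)² + S) = √((-19 + 2)*(-7)² + 1759/410) = √(-17*49 + 1759/410) = √(-833 + 1759/410) = √(-339771/410) = I*√139306110/410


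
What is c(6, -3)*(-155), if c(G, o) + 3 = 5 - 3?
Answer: 155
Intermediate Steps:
c(G, o) = -1 (c(G, o) = -3 + (5 - 3) = -3 + 2 = -1)
c(6, -3)*(-155) = -1*(-155) = 155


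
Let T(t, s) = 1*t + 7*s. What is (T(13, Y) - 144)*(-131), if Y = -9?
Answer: 25414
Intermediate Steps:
T(t, s) = t + 7*s
(T(13, Y) - 144)*(-131) = ((13 + 7*(-9)) - 144)*(-131) = ((13 - 63) - 144)*(-131) = (-50 - 144)*(-131) = -194*(-131) = 25414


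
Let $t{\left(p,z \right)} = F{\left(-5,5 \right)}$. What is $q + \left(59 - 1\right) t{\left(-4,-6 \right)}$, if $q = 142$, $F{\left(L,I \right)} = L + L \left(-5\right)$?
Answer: $1302$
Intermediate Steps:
$F{\left(L,I \right)} = - 4 L$ ($F{\left(L,I \right)} = L - 5 L = - 4 L$)
$t{\left(p,z \right)} = 20$ ($t{\left(p,z \right)} = \left(-4\right) \left(-5\right) = 20$)
$q + \left(59 - 1\right) t{\left(-4,-6 \right)} = 142 + \left(59 - 1\right) 20 = 142 + 58 \cdot 20 = 142 + 1160 = 1302$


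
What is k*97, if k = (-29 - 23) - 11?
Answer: -6111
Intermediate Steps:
k = -63 (k = -52 - 11 = -63)
k*97 = -63*97 = -6111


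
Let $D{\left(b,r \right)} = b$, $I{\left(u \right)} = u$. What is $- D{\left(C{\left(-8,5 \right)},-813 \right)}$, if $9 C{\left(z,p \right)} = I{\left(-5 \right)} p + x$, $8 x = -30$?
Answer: $\frac{115}{36} \approx 3.1944$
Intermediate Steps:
$x = - \frac{15}{4}$ ($x = \frac{1}{8} \left(-30\right) = - \frac{15}{4} \approx -3.75$)
$C{\left(z,p \right)} = - \frac{5}{12} - \frac{5 p}{9}$ ($C{\left(z,p \right)} = \frac{- 5 p - \frac{15}{4}}{9} = \frac{- \frac{15}{4} - 5 p}{9} = - \frac{5}{12} - \frac{5 p}{9}$)
$- D{\left(C{\left(-8,5 \right)},-813 \right)} = - (- \frac{5}{12} - \frac{25}{9}) = \left(-1\right) \left(- \frac{115}{36}\right) = \frac{115}{36}$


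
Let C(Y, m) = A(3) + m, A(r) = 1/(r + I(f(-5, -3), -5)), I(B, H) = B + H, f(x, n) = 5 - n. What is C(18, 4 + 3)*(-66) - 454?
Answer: -927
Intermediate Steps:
A(r) = 1/(3 + r) (A(r) = 1/(r + ((5 - 1*(-3)) - 5)) = 1/(r + ((5 + 3) - 5)) = 1/(r + (8 - 5)) = 1/(r + 3) = 1/(3 + r))
C(Y, m) = ⅙ + m (C(Y, m) = 1/(3 + 3) + m = 1/6 + m = ⅙ + m)
C(18, 4 + 3)*(-66) - 454 = (⅙ + (4 + 3))*(-66) - 454 = (⅙ + 7)*(-66) - 454 = (43/6)*(-66) - 454 = -473 - 454 = -927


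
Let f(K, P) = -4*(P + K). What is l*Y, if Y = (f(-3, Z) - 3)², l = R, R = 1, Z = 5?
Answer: 121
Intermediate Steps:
f(K, P) = -4*K - 4*P (f(K, P) = -4*(K + P) = -4*K - 4*P)
l = 1
Y = 121 (Y = ((-4*(-3) - 4*5) - 3)² = ((12 - 20) - 3)² = (-8 - 3)² = (-11)² = 121)
l*Y = 1*121 = 121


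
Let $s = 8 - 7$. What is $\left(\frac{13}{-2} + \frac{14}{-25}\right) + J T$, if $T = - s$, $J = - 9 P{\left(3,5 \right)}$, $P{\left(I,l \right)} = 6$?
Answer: $\frac{2347}{50} \approx 46.94$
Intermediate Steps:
$s = 1$
$J = -54$ ($J = \left(-9\right) 6 = -54$)
$T = -1$ ($T = \left(-1\right) 1 = -1$)
$\left(\frac{13}{-2} + \frac{14}{-25}\right) + J T = \left(\frac{13}{-2} + \frac{14}{-25}\right) - -54 = \left(13 \left(- \frac{1}{2}\right) + 14 \left(- \frac{1}{25}\right)\right) + 54 = \left(- \frac{13}{2} - \frac{14}{25}\right) + 54 = - \frac{353}{50} + 54 = \frac{2347}{50}$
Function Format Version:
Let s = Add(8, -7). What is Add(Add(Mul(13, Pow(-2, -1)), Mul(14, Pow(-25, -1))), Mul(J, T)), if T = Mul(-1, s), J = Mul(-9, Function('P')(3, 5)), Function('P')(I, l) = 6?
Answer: Rational(2347, 50) ≈ 46.940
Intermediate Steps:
s = 1
J = -54 (J = Mul(-9, 6) = -54)
T = -1 (T = Mul(-1, 1) = -1)
Add(Add(Mul(13, Pow(-2, -1)), Mul(14, Pow(-25, -1))), Mul(J, T)) = Add(Add(Mul(13, Pow(-2, -1)), Mul(14, Pow(-25, -1))), Mul(-54, -1)) = Add(Add(Mul(13, Rational(-1, 2)), Mul(14, Rational(-1, 25))), 54) = Add(Add(Rational(-13, 2), Rational(-14, 25)), 54) = Add(Rational(-353, 50), 54) = Rational(2347, 50)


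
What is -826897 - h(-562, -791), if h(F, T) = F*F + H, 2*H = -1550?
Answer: -1141966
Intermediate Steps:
H = -775 (H = (1/2)*(-1550) = -775)
h(F, T) = -775 + F**2 (h(F, T) = F*F - 775 = F**2 - 775 = -775 + F**2)
-826897 - h(-562, -791) = -826897 - (-775 + (-562)**2) = -826897 - (-775 + 315844) = -826897 - 1*315069 = -826897 - 315069 = -1141966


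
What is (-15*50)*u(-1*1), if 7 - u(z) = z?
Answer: -6000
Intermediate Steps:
u(z) = 7 - z
(-15*50)*u(-1*1) = (-15*50)*(7 - (-1)) = -750*(7 - 1*(-1)) = -750*(7 + 1) = -750*8 = -6000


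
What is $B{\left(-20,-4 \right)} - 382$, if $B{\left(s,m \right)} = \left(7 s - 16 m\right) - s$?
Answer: $-438$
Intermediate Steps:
$B{\left(s,m \right)} = - 16 m + 6 s$ ($B{\left(s,m \right)} = \left(- 16 m + 7 s\right) - s = - 16 m + 6 s$)
$B{\left(-20,-4 \right)} - 382 = \left(\left(-16\right) \left(-4\right) + 6 \left(-20\right)\right) - 382 = \left(64 - 120\right) - 382 = -56 - 382 = -438$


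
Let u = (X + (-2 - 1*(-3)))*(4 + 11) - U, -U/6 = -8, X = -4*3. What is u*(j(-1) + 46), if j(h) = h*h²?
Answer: -9585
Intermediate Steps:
X = -12
U = 48 (U = -6*(-8) = 48)
j(h) = h³
u = -213 (u = (-12 + (-2 - 1*(-3)))*(4 + 11) - 1*48 = (-12 + (-2 + 3))*15 - 48 = (-12 + 1)*15 - 48 = -11*15 - 48 = -165 - 48 = -213)
u*(j(-1) + 46) = -213*((-1)³ + 46) = -213*(-1 + 46) = -213*45 = -9585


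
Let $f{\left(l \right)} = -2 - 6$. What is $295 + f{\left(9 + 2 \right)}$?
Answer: $287$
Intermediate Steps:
$f{\left(l \right)} = -8$
$295 + f{\left(9 + 2 \right)} = 295 - 8 = 287$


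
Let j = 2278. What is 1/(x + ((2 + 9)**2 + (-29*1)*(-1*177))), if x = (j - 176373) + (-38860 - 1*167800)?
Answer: -1/375501 ≈ -2.6631e-6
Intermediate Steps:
x = -380755 (x = (2278 - 176373) + (-38860 - 1*167800) = -174095 + (-38860 - 167800) = -174095 - 206660 = -380755)
1/(x + ((2 + 9)**2 + (-29*1)*(-1*177))) = 1/(-380755 + ((2 + 9)**2 + (-29*1)*(-1*177))) = 1/(-380755 + (11**2 - 29*(-177))) = 1/(-380755 + (121 + 5133)) = 1/(-380755 + 5254) = 1/(-375501) = -1/375501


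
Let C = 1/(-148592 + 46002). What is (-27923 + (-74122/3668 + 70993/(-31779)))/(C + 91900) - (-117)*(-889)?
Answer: -28577155382779613076946/274745193743061657 ≈ -1.0401e+5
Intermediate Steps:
C = -1/102590 (C = 1/(-102590) = -1/102590 ≈ -9.7475e-6)
(-27923 + (-74122/3668 + 70993/(-31779)))/(C + 91900) - (-117)*(-889) = (-27923 + (-74122/3668 + 70993/(-31779)))/(-1/102590 + 91900) - (-117)*(-889) = (-27923 + (-74122*1/3668 + 70993*(-1/31779)))/(9428020999/102590) - 1*104013 = (-27923 + (-37061/1834 - 70993/31779))*(102590/9428020999) - 104013 = (-27923 - 1307962681/58282686)*(102590/9428020999) - 104013 = -1628735403859/58282686*102590/9428020999 - 104013 = -83545982540947405/274745193743061657 - 104013 = -28577155382779613076946/274745193743061657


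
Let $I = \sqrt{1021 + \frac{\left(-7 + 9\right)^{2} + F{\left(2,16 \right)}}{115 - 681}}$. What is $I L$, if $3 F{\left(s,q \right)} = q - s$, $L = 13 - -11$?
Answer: $\frac{128 \sqrt{2874714}}{283} \approx 766.87$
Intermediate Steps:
$L = 24$ ($L = 13 + 11 = 24$)
$F{\left(s,q \right)} = - \frac{s}{3} + \frac{q}{3}$ ($F{\left(s,q \right)} = \frac{q - s}{3} = - \frac{s}{3} + \frac{q}{3}$)
$I = \frac{16 \sqrt{2874714}}{849}$ ($I = \sqrt{1021 + \frac{\left(-7 + 9\right)^{2} + \left(\left(- \frac{1}{3}\right) 2 + \frac{1}{3} \cdot 16\right)}{115 - 681}} = \sqrt{1021 + \frac{2^{2} + \left(- \frac{2}{3} + \frac{16}{3}\right)}{-566}} = \sqrt{1021 + \left(4 + \frac{14}{3}\right) \left(- \frac{1}{566}\right)} = \sqrt{1021 + \frac{26}{3} \left(- \frac{1}{566}\right)} = \sqrt{1021 - \frac{13}{849}} = \sqrt{\frac{866816}{849}} = \frac{16 \sqrt{2874714}}{849} \approx 31.953$)
$I L = \frac{16 \sqrt{2874714}}{849} \cdot 24 = \frac{128 \sqrt{2874714}}{283}$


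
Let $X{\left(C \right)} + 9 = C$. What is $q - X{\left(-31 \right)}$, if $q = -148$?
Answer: $-108$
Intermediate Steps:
$X{\left(C \right)} = -9 + C$
$q - X{\left(-31 \right)} = -148 - \left(-9 - 31\right) = -148 - -40 = -148 + 40 = -108$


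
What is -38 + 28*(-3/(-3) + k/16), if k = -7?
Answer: -89/4 ≈ -22.250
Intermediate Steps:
-38 + 28*(-3/(-3) + k/16) = -38 + 28*(-3/(-3) - 7/16) = -38 + 28*(-3*(-1/3) - 7*1/16) = -38 + 28*(1 - 7/16) = -38 + 28*(9/16) = -38 + 63/4 = -89/4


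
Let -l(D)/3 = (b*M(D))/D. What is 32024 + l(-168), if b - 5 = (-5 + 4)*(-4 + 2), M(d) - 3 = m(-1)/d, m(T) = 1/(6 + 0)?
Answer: 258244559/8064 ≈ 32024.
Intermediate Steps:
m(T) = ⅙ (m(T) = 1/6 = ⅙)
M(d) = 3 + 1/(6*d)
b = 7 (b = 5 + (-5 + 4)*(-4 + 2) = 5 - 1*(-2) = 5 + 2 = 7)
l(D) = -3*(21 + 7/(6*D))/D (l(D) = -3*7*(3 + 1/(6*D))/D = -3*(21 + 7/(6*D))/D)
32024 + l(-168) = 32024 + (7/2)*(-1 - 18*(-168))/(-168)² = 32024 + (7/2)*(1/28224)*(-1 + 3024) = 32024 + (7/2)*(1/28224)*3023 = 32024 + 3023/8064 = 258244559/8064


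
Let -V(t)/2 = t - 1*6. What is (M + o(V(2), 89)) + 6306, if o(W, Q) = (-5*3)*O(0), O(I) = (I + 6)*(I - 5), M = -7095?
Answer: -339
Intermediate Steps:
V(t) = 12 - 2*t (V(t) = -2*(t - 1*6) = -2*(t - 6) = -2*(-6 + t) = 12 - 2*t)
O(I) = (-5 + I)*(6 + I) (O(I) = (6 + I)*(-5 + I) = (-5 + I)*(6 + I))
o(W, Q) = 450 (o(W, Q) = (-5*3)*(-30 + 0 + 0**2) = -15*(-30 + 0 + 0) = -15*(-30) = 450)
(M + o(V(2), 89)) + 6306 = (-7095 + 450) + 6306 = -6645 + 6306 = -339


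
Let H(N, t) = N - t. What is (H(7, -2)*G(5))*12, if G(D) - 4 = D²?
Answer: 3132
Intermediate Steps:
G(D) = 4 + D²
(H(7, -2)*G(5))*12 = ((7 - 1*(-2))*(4 + 5²))*12 = ((7 + 2)*(4 + 25))*12 = (9*29)*12 = 261*12 = 3132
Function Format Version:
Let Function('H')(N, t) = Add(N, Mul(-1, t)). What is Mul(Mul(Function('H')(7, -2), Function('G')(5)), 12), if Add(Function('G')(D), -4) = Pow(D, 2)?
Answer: 3132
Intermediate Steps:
Function('G')(D) = Add(4, Pow(D, 2))
Mul(Mul(Function('H')(7, -2), Function('G')(5)), 12) = Mul(Mul(Add(7, Mul(-1, -2)), Add(4, Pow(5, 2))), 12) = Mul(Mul(Add(7, 2), Add(4, 25)), 12) = Mul(Mul(9, 29), 12) = Mul(261, 12) = 3132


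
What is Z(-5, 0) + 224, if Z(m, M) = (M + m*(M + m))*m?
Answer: 99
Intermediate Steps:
Z(m, M) = m*(M + m*(M + m))
Z(-5, 0) + 224 = -5*(0 + (-5)² + 0*(-5)) + 224 = -5*(0 + 25 + 0) + 224 = -5*25 + 224 = -125 + 224 = 99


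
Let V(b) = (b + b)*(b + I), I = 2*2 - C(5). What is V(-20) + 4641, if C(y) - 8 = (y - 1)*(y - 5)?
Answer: 5601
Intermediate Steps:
C(y) = 8 + (-1 + y)*(-5 + y) (C(y) = 8 + (y - 1)*(y - 5) = 8 + (-1 + y)*(-5 + y))
I = -4 (I = 2*2 - (13 + 5² - 6*5) = 4 - (13 + 25 - 30) = 4 - 1*8 = 4 - 8 = -4)
V(b) = 2*b*(-4 + b) (V(b) = (b + b)*(b - 4) = (2*b)*(-4 + b) = 2*b*(-4 + b))
V(-20) + 4641 = 2*(-20)*(-4 - 20) + 4641 = 2*(-20)*(-24) + 4641 = 960 + 4641 = 5601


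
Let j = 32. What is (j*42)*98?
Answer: 131712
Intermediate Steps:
(j*42)*98 = (32*42)*98 = 1344*98 = 131712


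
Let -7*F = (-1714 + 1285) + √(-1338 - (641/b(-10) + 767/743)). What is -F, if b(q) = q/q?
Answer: -429/7 + 2*I*√273268713/5201 ≈ -61.286 + 6.3568*I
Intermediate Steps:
b(q) = 1
F = 429/7 - 2*I*√273268713/5201 (F = -((-1714 + 1285) + √(-1338 - (641/1 + 767/743)))/7 = -(-429 + √(-1338 - (641*1 + 767*(1/743))))/7 = -(-429 + √(-1338 - (641 + 767/743)))/7 = -(-429 + √(-1338 - 1*477030/743))/7 = -(-429 + √(-1338 - 477030/743))/7 = -(-429 + √(-1471164/743))/7 = -(-429 + 2*I*√273268713/743)/7 = 429/7 - 2*I*√273268713/5201 ≈ 61.286 - 6.3568*I)
-F = -(429/7 - 2*I*√273268713/5201) = -429/7 + 2*I*√273268713/5201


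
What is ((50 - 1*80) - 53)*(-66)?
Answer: 5478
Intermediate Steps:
((50 - 1*80) - 53)*(-66) = ((50 - 80) - 53)*(-66) = (-30 - 53)*(-66) = -83*(-66) = 5478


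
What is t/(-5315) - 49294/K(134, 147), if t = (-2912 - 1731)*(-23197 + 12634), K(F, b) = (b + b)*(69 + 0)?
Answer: -10154783308/1100205 ≈ -9229.9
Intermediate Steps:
K(F, b) = 138*b (K(F, b) = (2*b)*69 = 138*b)
t = 49044009 (t = -4643*(-10563) = 49044009)
t/(-5315) - 49294/K(134, 147) = 49044009/(-5315) - 49294/(138*147) = 49044009*(-1/5315) - 49294/20286 = -49044009/5315 - 49294*1/20286 = -49044009/5315 - 503/207 = -10154783308/1100205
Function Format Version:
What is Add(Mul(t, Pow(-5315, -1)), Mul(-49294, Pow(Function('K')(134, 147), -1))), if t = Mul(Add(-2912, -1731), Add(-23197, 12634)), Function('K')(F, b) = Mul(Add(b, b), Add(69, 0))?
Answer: Rational(-10154783308, 1100205) ≈ -9229.9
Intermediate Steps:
Function('K')(F, b) = Mul(138, b) (Function('K')(F, b) = Mul(Mul(2, b), 69) = Mul(138, b))
t = 49044009 (t = Mul(-4643, -10563) = 49044009)
Add(Mul(t, Pow(-5315, -1)), Mul(-49294, Pow(Function('K')(134, 147), -1))) = Add(Mul(49044009, Pow(-5315, -1)), Mul(-49294, Pow(Mul(138, 147), -1))) = Add(Mul(49044009, Rational(-1, 5315)), Mul(-49294, Pow(20286, -1))) = Add(Rational(-49044009, 5315), Mul(-49294, Rational(1, 20286))) = Add(Rational(-49044009, 5315), Rational(-503, 207)) = Rational(-10154783308, 1100205)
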